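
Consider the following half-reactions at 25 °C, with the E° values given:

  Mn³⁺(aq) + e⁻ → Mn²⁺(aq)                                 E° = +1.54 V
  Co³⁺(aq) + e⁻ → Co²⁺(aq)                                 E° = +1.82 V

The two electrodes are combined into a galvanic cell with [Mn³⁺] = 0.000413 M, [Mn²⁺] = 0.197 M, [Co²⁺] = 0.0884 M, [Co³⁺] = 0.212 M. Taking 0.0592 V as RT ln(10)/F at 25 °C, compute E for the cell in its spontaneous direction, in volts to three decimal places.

Co³⁺/Co²⁺ is the cathode (higher E°), Mn³⁺/Mn²⁺ the anode: E°cell = +1.82 − (+1.54) = +0.28 V, n = 1.
Overall: Co³⁺(aq) + Mn²⁺(aq) → Co²⁺(aq) + Mn³⁺(aq)
Q = [Co²⁺]·[Mn³⁺] / ([Co³⁺]·[Mn²⁺]); log Q = -3.058.
E = E° − (0.0592/n) log Q = +0.28 − (0.0592/1)(-3.058) = +0.461 V.

+0.461 V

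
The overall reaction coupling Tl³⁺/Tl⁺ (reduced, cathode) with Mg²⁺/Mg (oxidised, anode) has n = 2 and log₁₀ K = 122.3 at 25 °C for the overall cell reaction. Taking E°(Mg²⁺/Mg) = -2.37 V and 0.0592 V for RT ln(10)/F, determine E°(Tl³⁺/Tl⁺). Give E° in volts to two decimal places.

E°cell = (0.0592/n)·log K = (0.0592/2)(122.3) = +3.620 V.
Since Tl³⁺/Tl⁺ is the cathode and Mg²⁺/Mg the anode, E°cell = E°(Tl³⁺/Tl⁺) − E°(Mg²⁺/Mg).
So E°(Tl³⁺/Tl⁺) = E°cell + E°(Mg²⁺/Mg) = +3.620 + (-2.37) = +1.25 V.

+1.25 V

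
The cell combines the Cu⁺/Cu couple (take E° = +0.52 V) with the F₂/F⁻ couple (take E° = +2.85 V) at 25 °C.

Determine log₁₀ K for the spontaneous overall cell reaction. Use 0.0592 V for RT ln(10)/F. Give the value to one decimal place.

Cathode: F₂/F⁻; anode: Cu⁺/Cu. E°cell = +2.33 V, n = 2.
log K = nE°cell / 0.0592 = (2)(+2.33) / 0.0592 = 78.7.

78.7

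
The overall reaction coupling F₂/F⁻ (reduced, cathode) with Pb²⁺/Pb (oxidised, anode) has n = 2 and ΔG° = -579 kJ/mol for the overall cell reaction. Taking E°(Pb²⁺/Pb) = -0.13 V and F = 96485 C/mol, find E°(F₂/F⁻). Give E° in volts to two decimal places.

E°cell = −ΔG°/(nF) = −(-579×10³)/((2)(96485)) = +3.000 V.
Since F₂/F⁻ is the cathode and Pb²⁺/Pb the anode, E°cell = E°(F₂/F⁻) − E°(Pb²⁺/Pb).
So E°(F₂/F⁻) = E°cell + E°(Pb²⁺/Pb) = +3.000 + (-0.13) = +2.87 V.

+2.87 V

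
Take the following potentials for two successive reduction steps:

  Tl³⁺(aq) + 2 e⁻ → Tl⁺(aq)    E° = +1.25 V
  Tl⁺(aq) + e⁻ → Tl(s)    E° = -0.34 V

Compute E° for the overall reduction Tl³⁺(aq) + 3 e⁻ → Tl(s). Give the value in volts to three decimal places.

+0.720 V

Standard free energies of sequential steps add: ΔG°₃ = ΔG°₁ + ΔG°₂, so n₃E°₃ = n₁E°₁ + n₂E°₂.
E°₃ = (2×+1.25 + 1×-0.34) / 3 = (+2.160) / 3 = +0.720 V.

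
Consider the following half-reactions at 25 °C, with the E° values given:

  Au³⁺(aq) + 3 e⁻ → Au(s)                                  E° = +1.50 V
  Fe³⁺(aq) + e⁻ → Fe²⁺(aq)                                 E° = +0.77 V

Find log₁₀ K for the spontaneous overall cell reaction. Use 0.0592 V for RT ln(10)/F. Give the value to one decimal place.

Cathode: Au³⁺/Au; anode: Fe³⁺/Fe²⁺. E°cell = +0.73 V, n = 3.
log K = nE°cell / 0.0592 = (3)(+0.73) / 0.0592 = 37.0.

37.0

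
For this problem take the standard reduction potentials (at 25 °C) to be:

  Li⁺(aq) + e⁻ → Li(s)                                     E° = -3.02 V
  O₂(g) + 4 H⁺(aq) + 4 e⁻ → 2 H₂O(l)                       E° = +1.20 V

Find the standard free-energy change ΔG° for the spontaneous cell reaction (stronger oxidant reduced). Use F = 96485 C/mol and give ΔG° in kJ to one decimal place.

O₂/H₂O (E° = +1.20 V) is the cathode; Li⁺/Li (E° = -3.02 V) is the anode, so E°cell = +4.22 V.
Balancing electrons gives n = 4 (lcm of 4 and 1).
ΔG° = −nFE° = −(4)(96485)(+4.22) = -1,628,667 J = -1628.7 kJ.

-1628.7 kJ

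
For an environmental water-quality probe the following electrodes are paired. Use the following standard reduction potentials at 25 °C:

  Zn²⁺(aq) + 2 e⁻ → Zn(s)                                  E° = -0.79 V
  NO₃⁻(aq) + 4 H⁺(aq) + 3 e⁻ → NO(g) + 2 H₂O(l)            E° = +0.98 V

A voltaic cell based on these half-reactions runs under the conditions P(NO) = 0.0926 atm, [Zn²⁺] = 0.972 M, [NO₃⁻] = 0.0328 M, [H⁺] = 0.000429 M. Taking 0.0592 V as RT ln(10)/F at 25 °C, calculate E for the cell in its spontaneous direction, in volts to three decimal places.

NO₃⁻/NO is the cathode (higher E°), Zn²⁺/Zn the anode: E°cell = +0.98 − (-0.79) = +1.77 V, n = 6.
Overall: 2 NO₃⁻(aq) + 8 H⁺(aq) + 3 Zn(s) → 2 NO(g) + 4 H₂O(l) + 3 Zn²⁺(aq)
Q = P(NO)^2·[Zn²⁺]^3 / ([NO₃⁻]^2·[H⁺]^8); log Q = 27.805.
E = E° − (0.0592/n) log Q = +1.77 − (0.0592/6)(27.805) = +1.496 V.

+1.496 V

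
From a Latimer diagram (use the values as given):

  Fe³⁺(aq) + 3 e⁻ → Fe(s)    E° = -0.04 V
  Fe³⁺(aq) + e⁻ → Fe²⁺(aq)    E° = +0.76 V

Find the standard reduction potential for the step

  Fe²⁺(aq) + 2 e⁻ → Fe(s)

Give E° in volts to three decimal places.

-0.440 V

Sequential free energies add, so n₃E°₃ = n₁E°₁ + n₂E°₂.
With n₃ = 3, and the known step contributing 1×(+0.76) V, the unknown satisfies 2·E° = 3×(-0.04) − 1×(+0.76) = -0.880.
E° = -0.880 / 2 = -0.440 V.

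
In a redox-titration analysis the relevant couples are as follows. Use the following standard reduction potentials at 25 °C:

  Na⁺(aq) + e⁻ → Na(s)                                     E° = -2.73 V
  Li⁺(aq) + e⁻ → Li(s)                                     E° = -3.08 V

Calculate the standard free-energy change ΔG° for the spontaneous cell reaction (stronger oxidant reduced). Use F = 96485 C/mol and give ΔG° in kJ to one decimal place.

Na⁺/Na (E° = -2.73 V) is the cathode; Li⁺/Li (E° = -3.08 V) is the anode, so E°cell = +0.35 V.
Balancing electrons gives n = 1 (lcm of 1 and 1).
ΔG° = −nFE° = −(1)(96485)(+0.35) = -33,770 J = -33.8 kJ.

-33.8 kJ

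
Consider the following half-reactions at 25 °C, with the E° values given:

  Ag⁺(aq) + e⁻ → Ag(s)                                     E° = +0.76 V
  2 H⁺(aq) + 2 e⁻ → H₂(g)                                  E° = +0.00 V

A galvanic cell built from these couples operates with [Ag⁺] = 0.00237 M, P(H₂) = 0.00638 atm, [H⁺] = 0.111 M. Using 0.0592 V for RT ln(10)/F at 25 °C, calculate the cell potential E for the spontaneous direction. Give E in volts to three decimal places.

Ag⁺/Ag is the cathode (higher E°), H⁺/H₂ the anode: E°cell = +0.76 − (+0.00) = +0.76 V, n = 2.
Overall: 2 Ag⁺(aq) + H₂(g) → 2 Ag(s) + 2 H⁺(aq)
Q = [H⁺]^2 / ([Ag⁺]^2·P(H₂)); log Q = 5.536.
E = E° − (0.0592/n) log Q = +0.76 − (0.0592/2)(5.536) = +0.596 V.

+0.596 V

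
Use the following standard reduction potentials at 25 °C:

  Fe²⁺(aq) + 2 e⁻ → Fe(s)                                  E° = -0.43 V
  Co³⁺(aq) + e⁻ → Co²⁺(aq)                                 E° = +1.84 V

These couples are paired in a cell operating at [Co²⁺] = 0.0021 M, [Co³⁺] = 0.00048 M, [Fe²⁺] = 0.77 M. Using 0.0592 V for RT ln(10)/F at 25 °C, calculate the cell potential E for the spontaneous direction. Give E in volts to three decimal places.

Co³⁺/Co²⁺ is the cathode (higher E°), Fe²⁺/Fe the anode: E°cell = +1.84 − (-0.43) = +2.27 V, n = 2.
Overall: 2 Co³⁺(aq) + Fe(s) → 2 Co²⁺(aq) + Fe²⁺(aq)
Q = [Co²⁺]^2·[Fe²⁺] / ([Co³⁺]^2); log Q = 1.168.
E = E° − (0.0592/n) log Q = +2.27 − (0.0592/2)(1.168) = +2.235 V.

+2.235 V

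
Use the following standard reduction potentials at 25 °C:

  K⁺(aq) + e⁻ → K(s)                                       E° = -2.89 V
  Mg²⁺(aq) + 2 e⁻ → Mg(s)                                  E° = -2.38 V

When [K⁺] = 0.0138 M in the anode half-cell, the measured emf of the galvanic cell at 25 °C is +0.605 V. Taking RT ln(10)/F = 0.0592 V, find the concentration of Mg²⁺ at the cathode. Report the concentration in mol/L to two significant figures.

Mg²⁺/Mg is the cathode, K⁺/K the anode: E°cell = +0.51 V, n = 2.
Overall reaction: Mg²⁺(aq) + 2 K(s) → Mg(s) + 2 K⁺(aq); Q = [K⁺]^2/[Mg²⁺]^1.
From E = E° − (0.0592/n) log Q: log Q = (E° − E)·n/0.0592 = (+0.51 − (+0.605))·2/0.0592 = -3.2095.
So 1·log[Mg²⁺] = 2·log(0.0138) − log Q = -3.7202 − (-3.2095) = -0.5107; [Mg²⁺] = 10^(-0.5107) ≈ 0.31 M.

0.31 M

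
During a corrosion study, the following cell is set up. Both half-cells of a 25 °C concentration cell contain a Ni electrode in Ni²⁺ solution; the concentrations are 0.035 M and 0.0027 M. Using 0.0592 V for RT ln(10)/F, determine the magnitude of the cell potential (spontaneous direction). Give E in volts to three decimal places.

+0.033 V

For a concentration cell E°cell = 0. The 0.035 M side is the cathode (reduction is favoured where [Ni²⁺] is higher).
With n = 2, E = −(0.0592/2) log([Ni²⁺]ₐₙ/[Ni²⁺]꜀ₐₜ) = −(0.0592/2) log(0.0027/0.035) = −(0.0592/2)(-1.113) = +0.033 V.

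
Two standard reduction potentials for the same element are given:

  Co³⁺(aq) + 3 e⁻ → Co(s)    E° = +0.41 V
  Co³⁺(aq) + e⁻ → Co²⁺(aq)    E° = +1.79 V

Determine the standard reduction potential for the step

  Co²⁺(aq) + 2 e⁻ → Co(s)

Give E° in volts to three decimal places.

Sequential free energies add, so n₃E°₃ = n₁E°₁ + n₂E°₂.
With n₃ = 3, and the known step contributing 1×(+1.79) V, the unknown satisfies 2·E° = 3×(+0.41) − 1×(+1.79) = -0.560.
E° = -0.560 / 2 = -0.280 V.

-0.280 V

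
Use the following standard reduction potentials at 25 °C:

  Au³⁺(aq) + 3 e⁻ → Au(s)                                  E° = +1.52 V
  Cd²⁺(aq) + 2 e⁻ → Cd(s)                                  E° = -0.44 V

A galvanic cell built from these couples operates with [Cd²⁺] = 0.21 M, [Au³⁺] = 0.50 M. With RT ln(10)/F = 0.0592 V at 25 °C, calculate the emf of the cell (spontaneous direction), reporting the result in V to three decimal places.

Au³⁺/Au is the cathode (higher E°), Cd²⁺/Cd the anode: E°cell = +1.52 − (-0.44) = +1.96 V, n = 6.
Overall: 2 Au³⁺(aq) + 3 Cd(s) → 2 Au(s) + 3 Cd²⁺(aq)
Q = [Cd²⁺]^3 / ([Au³⁺]^2); log Q = -1.431.
E = E° − (0.0592/n) log Q = +1.96 − (0.0592/6)(-1.431) = +1.974 V.

+1.974 V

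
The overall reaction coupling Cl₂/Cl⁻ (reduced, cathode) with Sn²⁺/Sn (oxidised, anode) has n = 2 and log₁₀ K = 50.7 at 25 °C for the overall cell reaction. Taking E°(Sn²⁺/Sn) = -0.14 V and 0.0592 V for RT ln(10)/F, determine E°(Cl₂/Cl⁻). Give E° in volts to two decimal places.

E°cell = (0.0592/n)·log K = (0.0592/2)(50.7) = +1.501 V.
Since Cl₂/Cl⁻ is the cathode and Sn²⁺/Sn the anode, E°cell = E°(Cl₂/Cl⁻) − E°(Sn²⁺/Sn).
So E°(Cl₂/Cl⁻) = E°cell + E°(Sn²⁺/Sn) = +1.501 + (-0.14) = +1.36 V.

+1.36 V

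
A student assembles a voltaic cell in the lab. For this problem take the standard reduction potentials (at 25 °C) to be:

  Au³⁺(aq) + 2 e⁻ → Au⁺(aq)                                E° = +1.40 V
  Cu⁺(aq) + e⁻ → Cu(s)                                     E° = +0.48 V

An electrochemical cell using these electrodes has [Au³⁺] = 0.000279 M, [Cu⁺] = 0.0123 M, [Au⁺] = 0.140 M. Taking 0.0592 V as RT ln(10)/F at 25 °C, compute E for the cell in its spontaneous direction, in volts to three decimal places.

Au³⁺/Au⁺ is the cathode (higher E°), Cu⁺/Cu the anode: E°cell = +1.40 − (+0.48) = +0.92 V, n = 2.
Overall: Au³⁺(aq) + 2 Cu(s) → Au⁺(aq) + 2 Cu⁺(aq)
Q = [Au⁺]·[Cu⁺]^2 / ([Au³⁺]); log Q = -1.120.
E = E° − (0.0592/n) log Q = +0.92 − (0.0592/2)(-1.120) = +0.953 V.

+0.953 V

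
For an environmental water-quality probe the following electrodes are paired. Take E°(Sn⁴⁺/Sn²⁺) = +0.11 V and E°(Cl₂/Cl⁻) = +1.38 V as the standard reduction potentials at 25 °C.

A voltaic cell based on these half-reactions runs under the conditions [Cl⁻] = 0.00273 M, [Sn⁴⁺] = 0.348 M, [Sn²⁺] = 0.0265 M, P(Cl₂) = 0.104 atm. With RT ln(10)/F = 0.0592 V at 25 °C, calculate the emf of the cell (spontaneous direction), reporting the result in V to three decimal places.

+1.360 V

Cl₂/Cl⁻ is the cathode (higher E°), Sn⁴⁺/Sn²⁺ the anode: E°cell = +1.38 − (+0.11) = +1.27 V, n = 2.
Overall: Cl₂(g) + Sn²⁺(aq) → 2 Cl⁻(aq) + Sn⁴⁺(aq)
Q = [Cl⁻]^2·[Sn⁴⁺] / (P(Cl₂)·[Sn²⁺]); log Q = -3.026.
E = E° − (0.0592/n) log Q = +1.27 − (0.0592/2)(-3.026) = +1.360 V.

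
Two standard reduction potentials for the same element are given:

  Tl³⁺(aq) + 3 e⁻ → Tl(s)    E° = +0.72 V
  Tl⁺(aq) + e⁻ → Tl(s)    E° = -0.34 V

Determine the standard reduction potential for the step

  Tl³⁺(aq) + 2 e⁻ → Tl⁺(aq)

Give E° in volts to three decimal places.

+1.250 V

Sequential free energies add, so n₃E°₃ = n₁E°₁ + n₂E°₂.
With n₃ = 3, and the known step contributing 1×(-0.34) V, the unknown satisfies 2·E° = 3×(+0.72) − 1×(-0.34) = +2.500.
E° = +2.500 / 2 = +1.250 V.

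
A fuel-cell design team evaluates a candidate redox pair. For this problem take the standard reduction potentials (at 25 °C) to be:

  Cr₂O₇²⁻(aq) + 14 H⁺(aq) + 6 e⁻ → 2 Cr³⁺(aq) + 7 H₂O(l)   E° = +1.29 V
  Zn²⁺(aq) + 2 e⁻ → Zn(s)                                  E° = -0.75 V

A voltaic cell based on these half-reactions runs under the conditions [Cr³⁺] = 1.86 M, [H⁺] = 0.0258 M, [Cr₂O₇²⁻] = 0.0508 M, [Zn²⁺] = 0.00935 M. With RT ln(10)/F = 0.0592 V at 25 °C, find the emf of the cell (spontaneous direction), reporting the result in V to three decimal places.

+1.863 V

Cr₂O₇²⁻/Cr³⁺ is the cathode (higher E°), Zn²⁺/Zn the anode: E°cell = +1.29 − (-0.75) = +2.04 V, n = 6.
Overall: Cr₂O₇²⁻(aq) + 14 H⁺(aq) + 3 Zn(s) → 2 Cr³⁺(aq) + 7 H₂O(l) + 3 Zn²⁺(aq)
Q = [Cr³⁺]^2·[Zn²⁺]^3 / ([Cr₂O₇²⁻]·[H⁺]^14); log Q = 17.983.
E = E° − (0.0592/n) log Q = +2.04 − (0.0592/6)(17.983) = +1.863 V.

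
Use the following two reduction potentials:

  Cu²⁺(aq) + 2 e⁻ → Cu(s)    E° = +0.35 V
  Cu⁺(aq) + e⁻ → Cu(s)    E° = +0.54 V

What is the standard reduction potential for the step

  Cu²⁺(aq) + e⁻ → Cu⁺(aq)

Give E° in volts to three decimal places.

Sequential free energies add, so n₃E°₃ = n₁E°₁ + n₂E°₂.
With n₃ = 2, and the known step contributing 1×(+0.54) V, the unknown satisfies 1·E° = 2×(+0.35) − 1×(+0.54) = +0.160.
E° = +0.160 / 1 = +0.160 V.

+0.160 V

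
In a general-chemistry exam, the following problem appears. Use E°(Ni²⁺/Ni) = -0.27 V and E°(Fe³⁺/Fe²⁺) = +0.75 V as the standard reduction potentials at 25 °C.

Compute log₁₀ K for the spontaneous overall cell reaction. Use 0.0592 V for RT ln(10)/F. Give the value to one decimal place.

Cathode: Fe³⁺/Fe²⁺; anode: Ni²⁺/Ni. E°cell = +1.02 V, n = 2.
log K = nE°cell / 0.0592 = (2)(+1.02) / 0.0592 = 34.5.

34.5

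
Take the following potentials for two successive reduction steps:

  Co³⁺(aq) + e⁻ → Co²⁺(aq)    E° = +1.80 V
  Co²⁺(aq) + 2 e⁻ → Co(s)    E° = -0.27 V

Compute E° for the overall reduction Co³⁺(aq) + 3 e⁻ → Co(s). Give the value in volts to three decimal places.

Adding the free-energy changes (−nFE°) of the two steps gives −n₃FE°₃ = −n₁FE°₁ − n₂FE°₂.
E°₃ = (1×+1.80 + 2×-0.27) / 3 = (+1.260) / 3 = +0.420 V.

+0.420 V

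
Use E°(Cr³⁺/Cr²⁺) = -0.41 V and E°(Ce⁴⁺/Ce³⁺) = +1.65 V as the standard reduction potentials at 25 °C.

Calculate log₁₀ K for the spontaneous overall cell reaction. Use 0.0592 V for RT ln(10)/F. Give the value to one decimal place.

Cathode: Ce⁴⁺/Ce³⁺; anode: Cr³⁺/Cr²⁺. E°cell = +2.06 V, n = 1.
log K = nE°cell / 0.0592 = (1)(+2.06) / 0.0592 = 34.8.

34.8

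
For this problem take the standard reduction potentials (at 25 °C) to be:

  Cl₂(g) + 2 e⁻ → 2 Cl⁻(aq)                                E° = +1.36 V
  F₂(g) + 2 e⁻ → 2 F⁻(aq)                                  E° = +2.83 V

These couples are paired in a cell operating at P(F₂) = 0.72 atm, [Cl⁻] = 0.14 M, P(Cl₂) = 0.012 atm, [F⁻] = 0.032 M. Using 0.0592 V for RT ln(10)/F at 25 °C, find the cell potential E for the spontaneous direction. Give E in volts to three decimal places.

+1.561 V

F₂/F⁻ is the cathode (higher E°), Cl₂/Cl⁻ the anode: E°cell = +2.83 − (+1.36) = +1.47 V, n = 2.
Overall: F₂(g) + 2 Cl⁻(aq) → 2 F⁻(aq) + Cl₂(g)
Q = [F⁻]^2·P(Cl₂) / (P(F₂)·[Cl⁻]^2); log Q = -3.060.
E = E° − (0.0592/n) log Q = +1.47 − (0.0592/2)(-3.060) = +1.561 V.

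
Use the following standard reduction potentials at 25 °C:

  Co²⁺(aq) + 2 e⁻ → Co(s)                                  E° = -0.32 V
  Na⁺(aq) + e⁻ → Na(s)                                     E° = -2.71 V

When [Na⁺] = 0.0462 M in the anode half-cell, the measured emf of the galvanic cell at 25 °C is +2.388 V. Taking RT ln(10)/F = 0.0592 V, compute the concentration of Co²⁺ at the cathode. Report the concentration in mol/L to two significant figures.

0.0018 M

Co²⁺/Co is the cathode, Na⁺/Na the anode: E°cell = +2.39 V, n = 2.
Overall reaction: Co²⁺(aq) + 2 Na(s) → Co(s) + 2 Na⁺(aq); Q = [Na⁺]^2/[Co²⁺]^1.
From E = E° − (0.0592/n) log Q: log Q = (E° − E)·n/0.0592 = (+2.39 − (+2.388))·2/0.0592 = 0.0676.
So 1·log[Co²⁺] = 2·log(0.0462) − log Q = -2.6707 − (0.0676) = -2.7383; [Co²⁺] = 10^(-2.7383) ≈ 0.0018 M.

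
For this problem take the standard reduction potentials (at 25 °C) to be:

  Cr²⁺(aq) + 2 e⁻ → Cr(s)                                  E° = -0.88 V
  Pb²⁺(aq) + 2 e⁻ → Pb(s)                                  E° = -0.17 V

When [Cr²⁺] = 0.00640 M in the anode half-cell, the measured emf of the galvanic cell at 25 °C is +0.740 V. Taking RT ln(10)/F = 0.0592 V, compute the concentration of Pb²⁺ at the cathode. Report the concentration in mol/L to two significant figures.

0.066 M

Pb²⁺/Pb is the cathode, Cr²⁺/Cr the anode: E°cell = +0.71 V, n = 2.
Overall reaction: Pb²⁺(aq) + Cr(s) → Pb(s) + Cr²⁺(aq); Q = [Cr²⁺]^1/[Pb²⁺]^1.
From E = E° − (0.0592/n) log Q: log Q = (E° − E)·n/0.0592 = (+0.71 − (+0.740))·2/0.0592 = -1.0135.
So 1·log[Pb²⁺] = 1·log(0.0064) − log Q = -2.1938 − (-1.0135) = -1.1803; [Pb²⁺] = 10^(-1.1803) ≈ 0.066 M.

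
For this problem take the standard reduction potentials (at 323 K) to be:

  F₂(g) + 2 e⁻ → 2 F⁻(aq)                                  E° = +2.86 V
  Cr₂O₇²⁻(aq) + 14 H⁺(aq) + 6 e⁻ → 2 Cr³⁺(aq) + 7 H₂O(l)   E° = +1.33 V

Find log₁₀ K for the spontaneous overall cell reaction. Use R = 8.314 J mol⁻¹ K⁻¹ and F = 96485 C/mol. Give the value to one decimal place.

143.2

Cathode: F₂/F⁻; anode: Cr₂O₇²⁻/Cr³⁺. E°cell = (+2.86) − (+1.33) = +1.53 V, with n = 6.
ΔG° = −nFE° = −RT ln K, so ln K = nFE°/(RT) = (6)(96485)(+1.53) / ((8.314)(323)) = 329.830.
log₁₀ K = 329.830 / ln 10 = 143.2.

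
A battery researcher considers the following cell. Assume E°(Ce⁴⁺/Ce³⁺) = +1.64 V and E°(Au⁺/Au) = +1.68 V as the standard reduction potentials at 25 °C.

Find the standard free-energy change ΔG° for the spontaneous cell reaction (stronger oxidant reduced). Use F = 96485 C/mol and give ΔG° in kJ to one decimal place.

Au⁺/Au (E° = +1.68 V) is the cathode; Ce⁴⁺/Ce³⁺ (E° = +1.64 V) is the anode, so E°cell = +0.04 V.
Balancing electrons gives n = 1 (lcm of 1 and 1).
ΔG° = −nFE° = −(1)(96485)(+0.04) = -3,859 J = -3.9 kJ.

-3.9 kJ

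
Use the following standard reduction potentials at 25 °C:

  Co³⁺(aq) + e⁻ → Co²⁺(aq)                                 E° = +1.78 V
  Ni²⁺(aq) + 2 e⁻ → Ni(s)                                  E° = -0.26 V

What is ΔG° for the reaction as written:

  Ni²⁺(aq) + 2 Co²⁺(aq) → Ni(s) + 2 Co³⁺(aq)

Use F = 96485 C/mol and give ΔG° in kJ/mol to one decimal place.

+393.7 kJ/mol

As written, Ni²⁺/Ni is reduced (cathode) and Co³⁺/Co²⁺ is oxidised (anode), so E°cell = (-0.26) − (+1.78) = -2.04 V.
Balancing electrons gives n = 2.
ΔG° = −nFE° = −(2)(96485)(-2.04) = 393,659 J = +393.7 kJ/mol.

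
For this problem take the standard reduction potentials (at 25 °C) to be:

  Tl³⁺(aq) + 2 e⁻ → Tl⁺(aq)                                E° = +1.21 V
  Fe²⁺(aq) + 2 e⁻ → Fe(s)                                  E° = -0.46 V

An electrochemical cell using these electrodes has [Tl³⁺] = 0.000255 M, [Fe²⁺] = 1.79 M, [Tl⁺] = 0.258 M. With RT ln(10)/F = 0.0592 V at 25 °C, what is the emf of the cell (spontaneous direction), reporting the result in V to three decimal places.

Tl³⁺/Tl⁺ is the cathode (higher E°), Fe²⁺/Fe the anode: E°cell = +1.21 − (-0.46) = +1.67 V, n = 2.
Overall: Tl³⁺(aq) + Fe(s) → Tl⁺(aq) + Fe²⁺(aq)
Q = [Tl⁺]·[Fe²⁺] / ([Tl³⁺]); log Q = 3.258.
E = E° − (0.0592/n) log Q = +1.67 − (0.0592/2)(3.258) = +1.574 V.

+1.574 V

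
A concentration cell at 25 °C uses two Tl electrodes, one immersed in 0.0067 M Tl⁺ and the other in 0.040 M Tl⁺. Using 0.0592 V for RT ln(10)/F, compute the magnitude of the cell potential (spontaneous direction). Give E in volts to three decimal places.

For a concentration cell E°cell = 0. The 0.040 M side is the cathode (reduction is favoured where [Tl⁺] is higher).
With n = 1, E = −(0.0592/1) log([Tl⁺]ₐₙ/[Tl⁺]꜀ₐₜ) = −(0.0592/1) log(0.0067/0.04) = −(0.0592/1)(-0.776) = +0.046 V.

+0.046 V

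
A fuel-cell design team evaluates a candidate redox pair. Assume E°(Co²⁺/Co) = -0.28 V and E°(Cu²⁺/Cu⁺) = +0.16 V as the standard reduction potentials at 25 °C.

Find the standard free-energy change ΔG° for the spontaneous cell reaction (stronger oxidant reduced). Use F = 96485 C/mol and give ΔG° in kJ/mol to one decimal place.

-84.9 kJ/mol

Cu²⁺/Cu⁺ (E° = +0.16 V) is the cathode; Co²⁺/Co (E° = -0.28 V) is the anode, so E°cell = +0.44 V.
Balancing electrons gives n = 2 (lcm of 1 and 2).
ΔG° = −nFE° = −(2)(96485)(+0.44) = -84,907 J = -84.9 kJ/mol.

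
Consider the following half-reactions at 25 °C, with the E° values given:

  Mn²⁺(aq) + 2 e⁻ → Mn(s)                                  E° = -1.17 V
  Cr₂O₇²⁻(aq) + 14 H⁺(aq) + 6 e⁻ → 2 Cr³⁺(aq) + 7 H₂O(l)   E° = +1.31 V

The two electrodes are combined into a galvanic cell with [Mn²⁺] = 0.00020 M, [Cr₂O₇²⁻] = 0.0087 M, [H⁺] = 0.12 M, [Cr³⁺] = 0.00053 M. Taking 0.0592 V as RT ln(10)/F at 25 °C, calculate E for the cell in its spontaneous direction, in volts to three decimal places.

Cr₂O₇²⁻/Cr³⁺ is the cathode (higher E°), Mn²⁺/Mn the anode: E°cell = +1.31 − (-1.17) = +2.48 V, n = 6.
Overall: Cr₂O₇²⁻(aq) + 14 H⁺(aq) + 3 Mn(s) → 2 Cr³⁺(aq) + 7 H₂O(l) + 3 Mn²⁺(aq)
Q = [Cr³⁺]^2·[Mn²⁺]^3 / ([Cr₂O₇²⁻]·[H⁺]^14); log Q = -2.696.
E = E° − (0.0592/n) log Q = +2.48 − (0.0592/6)(-2.696) = +2.507 V.

+2.507 V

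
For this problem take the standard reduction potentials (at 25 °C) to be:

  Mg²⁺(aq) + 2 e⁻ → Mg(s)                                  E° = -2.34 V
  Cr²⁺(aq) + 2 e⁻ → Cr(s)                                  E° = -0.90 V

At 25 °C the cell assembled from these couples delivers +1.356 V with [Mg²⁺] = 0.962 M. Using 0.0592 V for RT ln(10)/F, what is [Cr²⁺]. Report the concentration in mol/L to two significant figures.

0.0014 M

Cr²⁺/Cr is the cathode, Mg²⁺/Mg the anode: E°cell = +1.44 V, n = 2.
Overall reaction: Cr²⁺(aq) + Mg(s) → Cr(s) + Mg²⁺(aq); Q = [Mg²⁺]^1/[Cr²⁺]^1.
From E = E° − (0.0592/n) log Q: log Q = (E° − E)·n/0.0592 = (+1.44 − (+1.356))·2/0.0592 = 2.8378.
So 1·log[Cr²⁺] = 1·log(0.962) − log Q = -0.0168 − (2.8378) = -2.8546; [Cr²⁺] = 10^(-2.8546) ≈ 0.0014 M.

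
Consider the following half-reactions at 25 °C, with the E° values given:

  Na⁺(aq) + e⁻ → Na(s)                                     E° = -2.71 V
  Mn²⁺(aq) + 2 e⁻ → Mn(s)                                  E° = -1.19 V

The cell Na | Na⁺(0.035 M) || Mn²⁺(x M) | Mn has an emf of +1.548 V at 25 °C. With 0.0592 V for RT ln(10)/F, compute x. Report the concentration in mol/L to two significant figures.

Mn²⁺/Mn is the cathode, Na⁺/Na the anode: E°cell = +1.52 V, n = 2.
Overall reaction: Mn²⁺(aq) + 2 Na(s) → Mn(s) + 2 Na⁺(aq); Q = [Na⁺]^2/[Mn²⁺]^1.
From E = E° − (0.0592/n) log Q: log Q = (E° − E)·n/0.0592 = (+1.52 − (+1.548))·2/0.0592 = -0.9459.
So 1·log[Mn²⁺] = 2·log(0.035) − log Q = -2.9119 − (-0.9459) = -1.9660; [Mn²⁺] = 10^(-1.9660) ≈ 0.011 M.

0.011 M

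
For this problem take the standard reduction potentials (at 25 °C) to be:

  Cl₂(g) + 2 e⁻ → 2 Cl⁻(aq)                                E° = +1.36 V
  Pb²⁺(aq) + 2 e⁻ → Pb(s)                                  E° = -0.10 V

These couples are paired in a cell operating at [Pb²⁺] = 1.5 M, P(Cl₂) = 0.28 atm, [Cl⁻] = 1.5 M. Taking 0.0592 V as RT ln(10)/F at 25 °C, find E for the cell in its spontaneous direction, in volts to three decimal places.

Cl₂/Cl⁻ is the cathode (higher E°), Pb²⁺/Pb the anode: E°cell = +1.36 − (-0.10) = +1.46 V, n = 2.
Overall: Cl₂(g) + Pb(s) → 2 Cl⁻(aq) + Pb²⁺(aq)
Q = [Cl⁻]^2·[Pb²⁺] / (P(Cl₂)); log Q = 1.081.
E = E° − (0.0592/n) log Q = +1.46 − (0.0592/2)(1.081) = +1.428 V.

+1.428 V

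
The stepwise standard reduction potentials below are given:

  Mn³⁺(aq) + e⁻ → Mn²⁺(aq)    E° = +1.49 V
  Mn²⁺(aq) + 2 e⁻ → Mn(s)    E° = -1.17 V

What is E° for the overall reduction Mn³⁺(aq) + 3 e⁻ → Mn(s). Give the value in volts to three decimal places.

-0.283 V

Adding the free-energy changes (−nFE°) of the two steps gives −n₃FE°₃ = −n₁FE°₁ − n₂FE°₂.
E°₃ = (1×+1.49 + 2×-1.17) / 3 = (-0.850) / 3 = -0.283 V.
Simply averaging or adding the two E° values would be wrong; the electron-weighted sum is required.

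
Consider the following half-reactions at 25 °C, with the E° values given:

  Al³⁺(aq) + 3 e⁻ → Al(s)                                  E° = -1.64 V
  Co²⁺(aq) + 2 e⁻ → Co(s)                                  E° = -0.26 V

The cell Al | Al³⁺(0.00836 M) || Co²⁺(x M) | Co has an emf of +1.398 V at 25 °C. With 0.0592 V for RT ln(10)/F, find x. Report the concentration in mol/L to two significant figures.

Co²⁺/Co is the cathode, Al³⁺/Al the anode: E°cell = +1.38 V, n = 6.
Overall reaction: 3 Co²⁺(aq) + 2 Al(s) → 3 Co(s) + 2 Al³⁺(aq); Q = [Al³⁺]^2/[Co²⁺]^3.
From E = E° − (0.0592/n) log Q: log Q = (E° − E)·n/0.0592 = (+1.38 − (+1.398))·6/0.0592 = -1.8243.
So 3·log[Co²⁺] = 2·log(0.00836) − log Q = -4.1556 − (-1.8243) = -2.3313; log[Co²⁺] = -2.3313 / 3 = -0.7771; [Co²⁺] = 10^(-0.7771) ≈ 0.17 M.

0.17 M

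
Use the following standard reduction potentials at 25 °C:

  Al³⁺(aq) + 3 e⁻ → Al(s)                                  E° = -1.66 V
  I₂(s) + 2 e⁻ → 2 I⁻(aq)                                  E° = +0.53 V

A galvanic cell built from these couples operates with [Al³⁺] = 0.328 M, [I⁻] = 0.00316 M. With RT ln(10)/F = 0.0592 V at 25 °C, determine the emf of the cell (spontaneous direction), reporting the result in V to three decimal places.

I₂/I⁻ is the cathode (higher E°), Al³⁺/Al the anode: E°cell = +0.53 − (-1.66) = +2.19 V, n = 6.
Overall: 3 I₂(s) + 2 Al(s) → 6 I⁻(aq) + 2 Al³⁺(aq)
Q = [I⁻]^6·[Al³⁺]^2; log Q = -15.970.
E = E° − (0.0592/n) log Q = +2.19 − (0.0592/6)(-15.970) = +2.348 V.

+2.348 V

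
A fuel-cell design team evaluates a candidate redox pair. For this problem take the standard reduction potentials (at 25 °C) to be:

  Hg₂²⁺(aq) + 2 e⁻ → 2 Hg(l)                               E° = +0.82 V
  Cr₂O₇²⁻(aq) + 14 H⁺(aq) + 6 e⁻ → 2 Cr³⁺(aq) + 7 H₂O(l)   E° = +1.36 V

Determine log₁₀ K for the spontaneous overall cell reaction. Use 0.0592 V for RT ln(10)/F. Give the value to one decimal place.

Cathode: Cr₂O₇²⁻/Cr³⁺; anode: Hg₂²⁺/Hg. E°cell = +0.54 V, n = 6.
log K = nE°cell / 0.0592 = (6)(+0.54) / 0.0592 = 54.7.

54.7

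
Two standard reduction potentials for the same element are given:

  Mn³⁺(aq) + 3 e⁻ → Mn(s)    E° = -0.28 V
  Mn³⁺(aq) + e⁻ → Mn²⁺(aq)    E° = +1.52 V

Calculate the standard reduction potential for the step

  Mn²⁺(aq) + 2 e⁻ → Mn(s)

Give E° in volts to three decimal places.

-1.180 V

Sequential free energies add, so n₃E°₃ = n₁E°₁ + n₂E°₂.
With n₃ = 3, and the known step contributing 1×(+1.52) V, the unknown satisfies 2·E° = 3×(-0.28) − 1×(+1.52) = -2.360.
E° = -2.360 / 2 = -1.180 V.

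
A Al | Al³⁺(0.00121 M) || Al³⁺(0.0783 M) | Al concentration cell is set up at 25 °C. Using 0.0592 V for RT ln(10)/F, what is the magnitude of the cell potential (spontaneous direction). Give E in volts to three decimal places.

+0.036 V

For a concentration cell E°cell = 0. The 0.0783 M side is the cathode (reduction is favoured where [Al³⁺] is higher).
With n = 3, E = −(0.0592/3) log([Al³⁺]ₐₙ/[Al³⁺]꜀ₐₜ) = −(0.0592/3) log(0.00121/0.0783) = −(0.0592/3)(-1.811) = +0.036 V.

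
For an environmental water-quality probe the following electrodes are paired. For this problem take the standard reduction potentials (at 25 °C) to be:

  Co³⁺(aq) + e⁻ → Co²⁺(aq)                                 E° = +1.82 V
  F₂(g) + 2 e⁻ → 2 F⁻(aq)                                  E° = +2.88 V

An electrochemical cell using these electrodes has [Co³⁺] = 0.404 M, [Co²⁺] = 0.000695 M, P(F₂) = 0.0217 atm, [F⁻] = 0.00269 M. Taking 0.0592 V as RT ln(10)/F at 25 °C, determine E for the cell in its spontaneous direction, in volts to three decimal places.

F₂/F⁻ is the cathode (higher E°), Co³⁺/Co²⁺ the anode: E°cell = +2.88 − (+1.82) = +1.06 V, n = 2.
Overall: F₂(g) + 2 Co²⁺(aq) → 2 F⁻(aq) + 2 Co³⁺(aq)
Q = [F⁻]^2·[Co³⁺]^2 / (P(F₂)·[Co²⁺]^2); log Q = 2.052.
E = E° − (0.0592/n) log Q = +1.06 − (0.0592/2)(2.052) = +0.999 V.

+0.999 V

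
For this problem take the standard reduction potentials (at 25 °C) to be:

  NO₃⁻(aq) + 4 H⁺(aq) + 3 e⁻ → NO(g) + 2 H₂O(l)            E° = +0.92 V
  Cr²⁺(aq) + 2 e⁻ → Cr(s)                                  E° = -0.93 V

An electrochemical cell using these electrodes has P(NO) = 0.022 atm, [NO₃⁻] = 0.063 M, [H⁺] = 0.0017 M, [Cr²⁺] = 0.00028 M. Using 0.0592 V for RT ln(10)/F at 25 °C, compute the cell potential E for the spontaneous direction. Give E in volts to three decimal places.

+1.746 V

NO₃⁻/NO is the cathode (higher E°), Cr²⁺/Cr the anode: E°cell = +0.92 − (-0.93) = +1.85 V, n = 6.
Overall: 2 NO₃⁻(aq) + 8 H⁺(aq) + 3 Cr(s) → 2 NO(g) + 4 H₂O(l) + 3 Cr²⁺(aq)
Q = P(NO)^2·[Cr²⁺]^3 / ([NO₃⁻]^2·[H⁺]^8); log Q = 10.584.
E = E° − (0.0592/n) log Q = +1.85 − (0.0592/6)(10.584) = +1.746 V.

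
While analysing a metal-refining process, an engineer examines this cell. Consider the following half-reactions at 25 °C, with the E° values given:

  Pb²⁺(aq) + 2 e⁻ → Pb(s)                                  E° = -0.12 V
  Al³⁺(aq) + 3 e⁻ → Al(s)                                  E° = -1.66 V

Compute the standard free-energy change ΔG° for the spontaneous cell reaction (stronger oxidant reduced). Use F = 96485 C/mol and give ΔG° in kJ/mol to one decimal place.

Pb²⁺/Pb (E° = -0.12 V) is the cathode; Al³⁺/Al (E° = -1.66 V) is the anode, so E°cell = +1.54 V.
Balancing electrons gives n = 6 (lcm of 2 and 3).
ΔG° = −nFE° = −(6)(96485)(+1.54) = -891,521 J = -891.5 kJ/mol.

-891.5 kJ/mol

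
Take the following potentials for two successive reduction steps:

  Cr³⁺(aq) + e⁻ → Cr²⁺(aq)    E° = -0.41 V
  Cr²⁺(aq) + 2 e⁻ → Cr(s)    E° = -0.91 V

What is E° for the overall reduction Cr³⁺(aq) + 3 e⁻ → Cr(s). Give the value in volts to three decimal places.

-0.743 V

Standard free energies of sequential steps add: ΔG°₃ = ΔG°₁ + ΔG°₂, so n₃E°₃ = n₁E°₁ + n₂E°₂.
E°₃ = (1×-0.41 + 2×-0.91) / 3 = (-2.230) / 3 = -0.743 V.
E° values themselves are not directly additive — weighting by electron count is essential.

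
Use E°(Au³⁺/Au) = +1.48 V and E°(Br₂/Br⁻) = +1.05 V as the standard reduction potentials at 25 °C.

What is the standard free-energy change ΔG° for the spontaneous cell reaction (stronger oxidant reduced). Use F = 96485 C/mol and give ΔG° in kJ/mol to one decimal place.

-248.9 kJ/mol

Au³⁺/Au (E° = +1.48 V) is the cathode; Br₂/Br⁻ (E° = +1.05 V) is the anode, so E°cell = +0.43 V.
Balancing electrons gives n = 6 (lcm of 3 and 2).
ΔG° = −nFE° = −(6)(96485)(+0.43) = -248,931 J = -248.9 kJ/mol.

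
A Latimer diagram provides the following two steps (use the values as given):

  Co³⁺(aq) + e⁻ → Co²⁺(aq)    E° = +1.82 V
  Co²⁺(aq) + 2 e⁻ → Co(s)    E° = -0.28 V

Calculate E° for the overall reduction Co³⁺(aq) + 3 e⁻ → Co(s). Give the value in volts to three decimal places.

Adding the free-energy changes (−nFE°) of the two steps gives −n₃FE°₃ = −n₁FE°₁ − n₂FE°₂.
E°₃ = (1×+1.82 + 2×-0.28) / 3 = (+1.260) / 3 = +0.420 V.

+0.420 V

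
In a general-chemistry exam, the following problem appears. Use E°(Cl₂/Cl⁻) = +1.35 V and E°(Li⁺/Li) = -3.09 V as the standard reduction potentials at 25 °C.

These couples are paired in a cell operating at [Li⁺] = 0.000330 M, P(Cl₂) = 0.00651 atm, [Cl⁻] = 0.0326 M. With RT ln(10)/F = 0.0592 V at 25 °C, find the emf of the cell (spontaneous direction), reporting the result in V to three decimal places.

+4.669 V

Cl₂/Cl⁻ is the cathode (higher E°), Li⁺/Li the anode: E°cell = +1.35 − (-3.09) = +4.44 V, n = 2.
Overall: Cl₂(g) + 2 Li(s) → 2 Cl⁻(aq) + 2 Li⁺(aq)
Q = [Cl⁻]^2·[Li⁺]^2 / (P(Cl₂)); log Q = -7.750.
E = E° − (0.0592/n) log Q = +4.44 − (0.0592/2)(-7.750) = +4.669 V.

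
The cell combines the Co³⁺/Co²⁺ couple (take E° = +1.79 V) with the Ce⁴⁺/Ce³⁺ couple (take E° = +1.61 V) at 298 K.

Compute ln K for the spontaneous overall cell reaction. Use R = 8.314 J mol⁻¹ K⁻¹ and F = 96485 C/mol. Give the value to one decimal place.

Cathode: Co³⁺/Co²⁺; anode: Ce⁴⁺/Ce³⁺. E°cell = (+1.79) − (+1.61) = +0.18 V, with n = 1.
ΔG° = −nFE° = −RT ln K, so ln K = nFE°/(RT) = (1)(96485)(+0.18) / ((8.314)(298)) = 7.010.

7.0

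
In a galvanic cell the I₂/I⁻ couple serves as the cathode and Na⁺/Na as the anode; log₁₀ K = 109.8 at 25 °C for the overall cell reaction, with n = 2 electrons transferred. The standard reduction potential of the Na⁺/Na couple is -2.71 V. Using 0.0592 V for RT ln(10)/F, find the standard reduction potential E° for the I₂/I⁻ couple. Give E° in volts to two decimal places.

E°cell = (0.0592/n)·log K = (0.0592/2)(109.8) = +3.250 V.
Since I₂/I⁻ is the cathode and Na⁺/Na the anode, E°cell = E°(I₂/I⁻) − E°(Na⁺/Na).
So E°(I₂/I⁻) = E°cell + E°(Na⁺/Na) = +3.250 + (-2.71) = +0.54 V.

+0.54 V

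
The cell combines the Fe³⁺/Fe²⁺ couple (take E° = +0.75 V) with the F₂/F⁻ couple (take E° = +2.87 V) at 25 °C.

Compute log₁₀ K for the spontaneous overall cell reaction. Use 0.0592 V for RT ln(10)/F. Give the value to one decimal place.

Cathode: F₂/F⁻; anode: Fe³⁺/Fe²⁺. E°cell = +2.12 V, n = 2.
log K = nE°cell / 0.0592 = (2)(+2.12) / 0.0592 = 71.6.

71.6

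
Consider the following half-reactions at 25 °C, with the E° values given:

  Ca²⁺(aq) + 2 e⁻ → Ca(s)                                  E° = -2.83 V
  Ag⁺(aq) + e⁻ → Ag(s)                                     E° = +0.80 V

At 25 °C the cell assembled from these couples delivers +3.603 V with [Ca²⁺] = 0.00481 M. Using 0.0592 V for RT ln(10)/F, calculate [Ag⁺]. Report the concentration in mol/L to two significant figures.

Ag⁺/Ag is the cathode, Ca²⁺/Ca the anode: E°cell = +3.63 V, n = 2.
Overall reaction: 2 Ag⁺(aq) + Ca(s) → 2 Ag(s) + Ca²⁺(aq); Q = [Ca²⁺]^1/[Ag⁺]^2.
From E = E° − (0.0592/n) log Q: log Q = (E° − E)·n/0.0592 = (+3.63 − (+3.603))·2/0.0592 = 0.9122.
So 2·log[Ag⁺] = 1·log(0.00481) − log Q = -2.3179 − (0.9122) = -3.2301; log[Ag⁺] = -3.2301 / 2 = -1.6151; [Ag⁺] = 10^(-1.6151) ≈ 0.024 M.

0.024 M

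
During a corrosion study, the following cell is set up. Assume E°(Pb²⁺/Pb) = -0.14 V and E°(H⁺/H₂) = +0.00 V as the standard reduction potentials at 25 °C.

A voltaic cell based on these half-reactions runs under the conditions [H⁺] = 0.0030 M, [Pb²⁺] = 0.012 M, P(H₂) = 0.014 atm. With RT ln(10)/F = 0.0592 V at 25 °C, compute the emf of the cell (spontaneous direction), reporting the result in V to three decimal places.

+0.102 V

H⁺/H₂ is the cathode (higher E°), Pb²⁺/Pb the anode: E°cell = +0.00 − (-0.14) = +0.14 V, n = 2.
Overall: 2 H⁺(aq) + Pb(s) → H₂(g) + Pb²⁺(aq)
Q = P(H₂)·[Pb²⁺] / ([H⁺]^2); log Q = 1.271.
E = E° − (0.0592/n) log Q = +0.14 − (0.0592/2)(1.271) = +0.102 V.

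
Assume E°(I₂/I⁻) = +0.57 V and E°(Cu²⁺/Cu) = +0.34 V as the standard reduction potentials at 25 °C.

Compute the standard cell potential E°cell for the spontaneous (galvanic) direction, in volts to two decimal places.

+0.23 V

The I₂/I⁻ couple has the higher reduction potential, so it is the cathode; Cu²⁺/Cu is oxidised at the anode.
E°cell = E°(cathode) − E°(anode) = (+0.57) − (+0.34) = +0.23 V.
Since E°cell > 0, the reaction is spontaneous under standard conditions.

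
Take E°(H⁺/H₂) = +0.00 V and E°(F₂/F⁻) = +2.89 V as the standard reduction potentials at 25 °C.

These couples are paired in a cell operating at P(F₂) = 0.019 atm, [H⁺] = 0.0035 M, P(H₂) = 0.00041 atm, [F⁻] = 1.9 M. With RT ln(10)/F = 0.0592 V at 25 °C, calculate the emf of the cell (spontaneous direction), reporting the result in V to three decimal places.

+2.868 V

F₂/F⁻ is the cathode (higher E°), H⁺/H₂ the anode: E°cell = +2.89 − (+0.00) = +2.89 V, n = 2.
Overall: F₂(g) + H₂(g) → 2 F⁻(aq) + 2 H⁺(aq)
Q = [F⁻]^2·[H⁺]^2 / (P(F₂)·P(H₂)); log Q = 0.754.
E = E° − (0.0592/n) log Q = +2.89 − (0.0592/2)(0.754) = +2.868 V.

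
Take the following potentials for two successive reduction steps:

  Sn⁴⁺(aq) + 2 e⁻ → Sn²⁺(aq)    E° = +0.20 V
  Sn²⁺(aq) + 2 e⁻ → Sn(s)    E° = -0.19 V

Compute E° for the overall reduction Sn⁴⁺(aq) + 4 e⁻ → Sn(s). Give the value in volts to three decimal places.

+0.005 V

Adding the free-energy changes (−nFE°) of the two steps gives −n₃FE°₃ = −n₁FE°₁ − n₂FE°₂.
E°₃ = (2×+0.20 + 2×-0.19) / 4 = (+0.020) / 4 = +0.005 V.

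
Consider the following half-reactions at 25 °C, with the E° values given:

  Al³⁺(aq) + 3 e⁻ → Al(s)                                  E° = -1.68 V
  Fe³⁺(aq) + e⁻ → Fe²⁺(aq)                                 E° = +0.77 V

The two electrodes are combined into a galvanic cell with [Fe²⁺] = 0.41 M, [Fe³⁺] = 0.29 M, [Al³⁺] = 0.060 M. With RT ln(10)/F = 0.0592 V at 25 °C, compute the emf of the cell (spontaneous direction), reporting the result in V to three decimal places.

+2.465 V

Fe³⁺/Fe²⁺ is the cathode (higher E°), Al³⁺/Al the anode: E°cell = +0.77 − (-1.68) = +2.45 V, n = 3.
Overall: 3 Fe³⁺(aq) + Al(s) → 3 Fe²⁺(aq) + Al³⁺(aq)
Q = [Fe²⁺]^3·[Al³⁺] / ([Fe³⁺]^3); log Q = -0.771.
E = E° − (0.0592/n) log Q = +2.45 − (0.0592/3)(-0.771) = +2.465 V.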